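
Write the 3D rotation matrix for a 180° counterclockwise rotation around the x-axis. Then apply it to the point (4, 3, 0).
R = [[1, 0, 0], [0, -1, 0], [0, 0, -1]]; R·(4, 3, 0) = (4, -3, 0)

Rotation matrix for 180° around x-axis:
cos(180°) = -1, sin(180°) = 0
R = [[1, 0, 0], [0, -1, 0], [0, 0, -1]]
Apply to (4, 3, 0): R·[4, 3, 0]ᵀ = (4, -3, 0)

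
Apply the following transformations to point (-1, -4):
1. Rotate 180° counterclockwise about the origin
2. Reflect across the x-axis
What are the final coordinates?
(1, -4)

Step 1: Rotate 180° → (1, 4)
Step 2: Reflect across the x-axis → (1, -4)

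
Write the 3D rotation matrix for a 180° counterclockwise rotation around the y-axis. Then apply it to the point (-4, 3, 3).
R = [[-1, 0, 0], [0, 1, 0], [0, 0, -1]]; R·(-4, 3, 3) = (4, 3, -3)

Rotation matrix for 180° around y-axis:
cos(180°) = -1, sin(180°) = 0
R = [[-1, 0, 0], [0, 1, 0], [0, 0, -1]]
Apply to (-4, 3, 3): R·[-4, 3, 3]ᵀ = (4, 3, -3)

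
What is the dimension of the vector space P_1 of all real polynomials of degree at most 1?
Dimension = 2

A polynomial of degree at most 1 can be written as a₀ + a₁x, with 2 free coefficients a₀, a₁.
The set {1, x} is a basis: it spans P_1 (every such polynomial is a linear combination of these) and is linearly independent (a polynomial is zero iff all its coefficients are zero).
Therefore dim(P_1) = 1 + 1 = 2.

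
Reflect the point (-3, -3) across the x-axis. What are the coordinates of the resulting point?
(-3, 3)

Reflection across x-axis: (-3, -3) → (-3, 3)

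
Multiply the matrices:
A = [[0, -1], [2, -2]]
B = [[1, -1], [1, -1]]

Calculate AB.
[[-1, 1], [0, 0]]

Each entry (i,j) of AB = sum over k of A[i][k]*B[k][j].
(AB)[0][0] = (0)*(1) + (-1)*(1) = -1
(AB)[0][1] = (0)*(-1) + (-1)*(-1) = 1
(AB)[1][0] = (2)*(1) + (-2)*(1) = 0
(AB)[1][1] = (2)*(-1) + (-2)*(-1) = 0
AB = [[-1, 1], [0, 0]]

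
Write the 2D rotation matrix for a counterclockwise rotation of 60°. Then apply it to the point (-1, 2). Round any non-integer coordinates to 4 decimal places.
R = [[1/2, -√3/2], [√3/2, 1/2]]; R·(-1, 2) = (-2.2321, 0.1340)

Rotation matrix formula: R(θ) = [[cos θ, -sin θ], [sin θ, cos θ]]
For θ = 60°:
cos(60°) = 1/2
sin(60°) = √3/2
R = [[1/2, -√3/2], [√3/2, 1/2]]
Apply to (-1, 2): [1/2·-1 + (-√3/2)·2, √3/2·-1 + 1/2·2] = (-2.2321, 0.1340)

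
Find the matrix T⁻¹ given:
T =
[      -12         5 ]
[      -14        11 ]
det(T) = -62
T⁻¹ =
[   -11/62      5/62 ]
[    -7/31      6/31 ]

For a 2×2 matrix T = [[a, b], [c, d]] with det(T) ≠ 0, T⁻¹ = (1/det(T)) * [[d, -b], [-c, a]].
det(T) = (-12)*(11) - (5)*(-14) = -132 + 70 = -62.
T⁻¹ = (1/-62) * [[11, -5], [14, -12]].
Dividing each entry by -62 and reducing:
T⁻¹ =
[   -11/62      5/62 ]
[    -7/31      6/31 ]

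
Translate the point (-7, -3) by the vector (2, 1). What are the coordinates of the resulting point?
(-5, -2)

Translation by (2, 1):
x' = -7 + 2 = -5
y' = -3 + 1 = -2
Homogeneous matrix: [[1, 0, 2], [0, 1, 1], [0, 0, 1]]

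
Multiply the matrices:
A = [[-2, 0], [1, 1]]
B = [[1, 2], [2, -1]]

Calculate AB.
[[-2, -4], [3, 1]]

Each entry (i,j) of AB = sum over k of A[i][k]*B[k][j].
(AB)[0][0] = (-2)*(1) + (0)*(2) = -2
(AB)[0][1] = (-2)*(2) + (0)*(-1) = -4
(AB)[1][0] = (1)*(1) + (1)*(2) = 3
(AB)[1][1] = (1)*(2) + (1)*(-1) = 1
AB = [[-2, -4], [3, 1]]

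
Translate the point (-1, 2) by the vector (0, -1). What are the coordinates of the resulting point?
(-1, 1)

Translation by (0, -1):
x' = -1 + 0 = -1
y' = 2 + -1 = 1
Homogeneous matrix: [[1, 0, 0], [0, 1, -1], [0, 0, 1]]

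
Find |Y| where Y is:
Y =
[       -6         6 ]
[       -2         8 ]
det(Y) = -36

For a 2×2 matrix [[a, b], [c, d]], det = a*d - b*c.
det(Y) = (-6)*(8) - (6)*(-2) = -48 + 12 = -36.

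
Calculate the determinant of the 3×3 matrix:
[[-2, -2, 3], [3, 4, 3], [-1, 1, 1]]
31

Expansion along first row:
det = -2·det([[4,3],[1,1]]) - -2·det([[3,3],[-1,1]]) + 3·det([[3,4],[-1,1]])
    = -2·(4·1 - 3·1) - -2·(3·1 - 3·-1) + 3·(3·1 - 4·-1)
    = -2·1 - -2·6 + 3·7
    = -2 + 12 + 21 = 31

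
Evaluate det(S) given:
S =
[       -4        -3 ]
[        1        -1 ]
det(S) = 7

For a 2×2 matrix [[a, b], [c, d]], det = a*d - b*c.
det(S) = (-4)*(-1) - (-3)*(1) = 4 + 3 = 7.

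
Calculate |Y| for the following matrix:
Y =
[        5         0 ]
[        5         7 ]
det(Y) = 35

For a 2×2 matrix [[a, b], [c, d]], det = a*d - b*c.
det(Y) = (5)*(7) - (0)*(5) = 35 - 0 = 35.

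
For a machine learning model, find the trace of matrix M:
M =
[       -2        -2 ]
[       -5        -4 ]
tr(M) = -2 - 4 = -6

The trace of a square matrix is the sum of its diagonal entries.
Diagonal entries of M: M[0][0] = -2, M[1][1] = -4.
tr(M) = -2 - 4 = -6.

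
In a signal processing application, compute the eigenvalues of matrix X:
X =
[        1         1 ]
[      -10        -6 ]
λ = -4, -1

Solve det(X - λI) = 0. For a 2×2 matrix the characteristic equation is λ² - (trace)λ + det = 0.
trace(X) = a + d = 1 - 6 = -5.
det(X) = a*d - b*c = (1)*(-6) - (1)*(-10) = -6 + 10 = 4.
Characteristic equation: λ² - (-5)λ + (4) = 0.
Discriminant = (-5)² - 4*(4) = 25 - 16 = 9.
λ = (-5 ± √9) / 2 = (-5 ± 3) / 2 = -4, -1.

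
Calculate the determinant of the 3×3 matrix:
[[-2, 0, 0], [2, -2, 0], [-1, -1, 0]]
0

Expansion along first row:
det = -2·det([[-2,0],[-1,0]]) - 0·det([[2,0],[-1,0]]) + 0·det([[2,-2],[-1,-1]])
    = -2·(-2·0 - 0·-1) - 0·(2·0 - 0·-1) + 0·(2·-1 - -2·-1)
    = -2·0 - 0·0 + 0·-4
    = 0 + 0 + 0 = 0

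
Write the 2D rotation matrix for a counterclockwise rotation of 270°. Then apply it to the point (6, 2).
R = [[0, 1], [-1, 0]]; R·(6, 2) = (2, -6)

Rotation matrix formula: R(θ) = [[cos θ, -sin θ], [sin θ, cos θ]]
For θ = 270°:
cos(270°) = 0
sin(270°) = -1
R = [[0, 1], [-1, 0]]
Apply to (6, 2): [0·6 + (1)·2, -1·6 + 0·2] = (2, -6)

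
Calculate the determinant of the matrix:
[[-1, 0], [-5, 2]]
-2

For a 2×2 matrix [[a, b], [c, d]], det = ad - bc
det = (-1)(2) - (0)(-5) = -2 - 0 = -2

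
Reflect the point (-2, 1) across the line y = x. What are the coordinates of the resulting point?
(1, -2)

Reflection across line y = x: (-2, 1) → (1, -2)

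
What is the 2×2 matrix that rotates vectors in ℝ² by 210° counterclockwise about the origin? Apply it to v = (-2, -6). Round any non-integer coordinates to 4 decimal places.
R = [[-√3/2, 1/2], [-1/2, -√3/2]]; R·v = (-1.2679, 6.1962)

A counterclockwise rotation by angle θ in ℝ² has matrix R(θ) = [[cos θ, -sin θ], [sin θ, cos θ]].
For θ = 210°: cos θ = -√3/2, sin θ = -1/2.
R(210°) = [[-√3/2, 1/2], [-1/2, -√3/2]].
R·v = [-√3/2·-2 + (1/2)·-6, -1/2·-2 + -√3/2·-6] = (-1.2679, 6.1962).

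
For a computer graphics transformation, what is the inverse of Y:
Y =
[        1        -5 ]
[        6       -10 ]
det(Y) = 20
Y⁻¹ =
[     -1/2       1/4 ]
[    -3/10      1/20 ]

For a 2×2 matrix Y = [[a, b], [c, d]] with det(Y) ≠ 0, Y⁻¹ = (1/det(Y)) * [[d, -b], [-c, a]].
det(Y) = (1)*(-10) - (-5)*(6) = -10 + 30 = 20.
Y⁻¹ = (1/20) * [[-10, 5], [-6, 1]].
Dividing each entry by 20 and reducing:
Y⁻¹ =
[     -1/2       1/4 ]
[    -3/10      1/20 ]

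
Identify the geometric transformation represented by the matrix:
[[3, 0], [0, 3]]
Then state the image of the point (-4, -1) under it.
uniform scaling by factor 3; image of (-4, -1) is (-12, -3)

This is a diagonal matrix with equal entries 3, so it scales both axes by the same factor 3.
The matrix [[3, 0], [0, 3]] represents: uniform scaling by factor 3.
Applying it to (-4, -1): [3·-4 + 0·-1, 0·-4 + 3·-1] = (-12, -3).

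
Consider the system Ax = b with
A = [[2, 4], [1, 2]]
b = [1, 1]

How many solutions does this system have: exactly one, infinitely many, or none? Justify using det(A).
No solution

det(A) = (2)*(2) - (4)*(1) = 0, so A is singular.
The column space of A is span(column 1) = span([2, 1]).
b = [1, 1] is not a scalar multiple of column 1, so b ∉ column space and the system is inconsistent — no solution.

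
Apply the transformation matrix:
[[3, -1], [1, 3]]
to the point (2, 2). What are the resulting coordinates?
(4, 8)

Matrix multiplication:
[[3, -1], [1, 3]] × [2, 2]ᵀ
= [3×2 + -1×2, 1×2 + 3×2]ᵀ
= [4.0000, 8.0000]ᵀ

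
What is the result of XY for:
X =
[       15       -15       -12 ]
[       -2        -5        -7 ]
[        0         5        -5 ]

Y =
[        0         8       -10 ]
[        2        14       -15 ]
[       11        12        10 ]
XY =
[     -162      -234       -45 ]
[      -87      -170        25 ]
[      -45        10      -125 ]

Matrix multiplication: (XY)[i][j] = sum over k of X[i][k] * Y[k][j].
  (XY)[0][0] = (15)*(0) + (-15)*(2) + (-12)*(11) = -162
  (XY)[0][1] = (15)*(8) + (-15)*(14) + (-12)*(12) = -234
  (XY)[0][2] = (15)*(-10) + (-15)*(-15) + (-12)*(10) = -45
  (XY)[1][0] = (-2)*(0) + (-5)*(2) + (-7)*(11) = -87
  (XY)[1][1] = (-2)*(8) + (-5)*(14) + (-7)*(12) = -170
  (XY)[1][2] = (-2)*(-10) + (-5)*(-15) + (-7)*(10) = 25
  (XY)[2][0] = (0)*(0) + (5)*(2) + (-5)*(11) = -45
  (XY)[2][1] = (0)*(8) + (5)*(14) + (-5)*(12) = 10
  (XY)[2][2] = (0)*(-10) + (5)*(-15) + (-5)*(10) = -125
XY =
[     -162      -234       -45 ]
[      -87      -170        25 ]
[      -45        10      -125 ]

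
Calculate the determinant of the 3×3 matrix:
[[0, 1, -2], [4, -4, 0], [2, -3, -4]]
24

Expansion along first row:
det = 0·det([[-4,0],[-3,-4]]) - 1·det([[4,0],[2,-4]]) + -2·det([[4,-4],[2,-3]])
    = 0·(-4·-4 - 0·-3) - 1·(4·-4 - 0·2) + -2·(4·-3 - -4·2)
    = 0·16 - 1·-16 + -2·-4
    = 0 + 16 + 8 = 24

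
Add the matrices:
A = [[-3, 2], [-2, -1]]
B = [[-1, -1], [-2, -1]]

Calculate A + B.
[[-4, 1], [-4, -2]]

Add corresponding elements:
(-3)+(-1)=-4
(2)+(-1)=1
(-2)+(-2)=-4
(-1)+(-1)=-2
A + B = [[-4, 1], [-4, -2]]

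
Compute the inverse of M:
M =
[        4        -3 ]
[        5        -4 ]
det(M) = -1
M⁻¹ =
[        4        -3 ]
[        5        -4 ]

For a 2×2 matrix M = [[a, b], [c, d]] with det(M) ≠ 0, M⁻¹ = (1/det(M)) * [[d, -b], [-c, a]].
det(M) = (4)*(-4) - (-3)*(5) = -16 + 15 = -1.
M⁻¹ = (1/-1) * [[-4, 3], [-5, 4]].
Dividing each entry by -1 and reducing:
M⁻¹ =
[        4        -3 ]
[        5        -4 ]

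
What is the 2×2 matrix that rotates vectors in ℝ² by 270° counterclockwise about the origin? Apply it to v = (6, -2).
R = [[0, 1], [-1, 0]]; R·v = (-2, -6)

A counterclockwise rotation by angle θ in ℝ² has matrix R(θ) = [[cos θ, -sin θ], [sin θ, cos θ]].
For θ = 270°: cos θ = 0, sin θ = -1.
R(270°) = [[0, 1], [-1, 0]].
R·v = [0·6 + (1)·-2, -1·6 + 0·-2] = (-2, -6).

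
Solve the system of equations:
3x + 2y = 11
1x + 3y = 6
x = 3, y = 1

Use elimination (row reduction):
Equation 1: 3x + 2y = 11.
Equation 2: 1x + 3y = 6.
Multiply Eq1 by 1 and Eq2 by 3: 3x + 2y = 11;  3x + 9y = 18.
Subtract: (7)y = 7, so y = 1.
Back-substitute into Eq1: 3x + 2*(1) = 11, so x = 3.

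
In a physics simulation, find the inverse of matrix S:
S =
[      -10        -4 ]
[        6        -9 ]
det(S) = 114
S⁻¹ =
[    -3/38      2/57 ]
[    -1/19     -5/57 ]

For a 2×2 matrix S = [[a, b], [c, d]] with det(S) ≠ 0, S⁻¹ = (1/det(S)) * [[d, -b], [-c, a]].
det(S) = (-10)*(-9) - (-4)*(6) = 90 + 24 = 114.
S⁻¹ = (1/114) * [[-9, 4], [-6, -10]].
Dividing each entry by 114 and reducing:
S⁻¹ =
[    -3/38      2/57 ]
[    -1/19     -5/57 ]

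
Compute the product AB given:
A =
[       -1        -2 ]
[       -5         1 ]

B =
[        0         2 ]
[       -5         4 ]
AB =
[       10       -10 ]
[       -5        -6 ]

Matrix multiplication: (AB)[i][j] = sum over k of A[i][k] * B[k][j].
  (AB)[0][0] = (-1)*(0) + (-2)*(-5) = 10
  (AB)[0][1] = (-1)*(2) + (-2)*(4) = -10
  (AB)[1][0] = (-5)*(0) + (1)*(-5) = -5
  (AB)[1][1] = (-5)*(2) + (1)*(4) = -6
AB =
[       10       -10 ]
[       -5        -6 ]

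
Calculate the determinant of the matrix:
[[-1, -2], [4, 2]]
6

For a 2×2 matrix [[a, b], [c, d]], det = ad - bc
det = (-1)(2) - (-2)(4) = -2 - -8 = 6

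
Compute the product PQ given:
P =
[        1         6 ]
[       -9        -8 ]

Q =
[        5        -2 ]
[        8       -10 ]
PQ =
[       53       -62 ]
[     -109        98 ]

Matrix multiplication: (PQ)[i][j] = sum over k of P[i][k] * Q[k][j].
  (PQ)[0][0] = (1)*(5) + (6)*(8) = 53
  (PQ)[0][1] = (1)*(-2) + (6)*(-10) = -62
  (PQ)[1][0] = (-9)*(5) + (-8)*(8) = -109
  (PQ)[1][1] = (-9)*(-2) + (-8)*(-10) = 98
PQ =
[       53       -62 ]
[     -109        98 ]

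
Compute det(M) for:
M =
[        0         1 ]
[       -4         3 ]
det(M) = 4

For a 2×2 matrix [[a, b], [c, d]], det = a*d - b*c.
det(M) = (0)*(3) - (1)*(-4) = 0 + 4 = 4.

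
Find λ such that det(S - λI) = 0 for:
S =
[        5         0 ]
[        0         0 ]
λ = 0, 5

Solve det(S - λI) = 0. For a 2×2 matrix the characteristic equation is λ² - (trace)λ + det = 0.
trace(S) = a + d = 5 + 0 = 5.
det(S) = a*d - b*c = (5)*(0) - (0)*(0) = 0 - 0 = 0.
Characteristic equation: λ² - (5)λ + (0) = 0.
Discriminant = (5)² - 4*(0) = 25 - 0 = 25.
λ = (5 ± √25) / 2 = (5 ± 5) / 2 = 0, 5.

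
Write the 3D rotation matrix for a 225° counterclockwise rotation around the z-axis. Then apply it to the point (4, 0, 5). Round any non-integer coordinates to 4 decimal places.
R = [[-√2/2, √2/2, 0], [-√2/2, -√2/2, 0], [0, 0, 1]]; R·(4, 0, 5) = (-2.8284, -2.8284, 5.0000)

Rotation matrix for 225° around z-axis:
cos(225°) = -√2/2, sin(225°) = -√2/2
R = [[-√2/2, √2/2, 0], [-√2/2, -√2/2, 0], [0, 0, 1]]
Apply to (4, 0, 5): R·[4, 0, 5]ᵀ = (-2.8284, -2.8284, 5.0000)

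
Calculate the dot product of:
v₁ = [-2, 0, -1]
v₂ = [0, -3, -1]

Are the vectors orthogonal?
1, No

The dot product is the sum of products of corresponding components.
v₁·v₂ = (-2)*(0) + (0)*(-3) + (-1)*(-1) = 0 + 0 + 1 = 1.
Two vectors are orthogonal iff their dot product is 0; here the dot product is 1, so the vectors are not orthogonal.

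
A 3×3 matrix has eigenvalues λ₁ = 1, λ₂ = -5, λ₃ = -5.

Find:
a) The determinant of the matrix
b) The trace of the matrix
det = 25, trace = -9

Two standard eigenvalue identities:
- det(A) equals the product of the eigenvalues (counted with multiplicity).
- trace(A) equals the sum of the eigenvalues.
det(A) = (1)*(-5)*(-5) = 25.
trace(A) = 1 - 5 - 5 = -9.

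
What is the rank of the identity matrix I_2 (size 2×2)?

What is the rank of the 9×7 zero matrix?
rank(I_2) = 2, rank(0) = 0

The identity I_2 has 2 columns that are the standard basis vectors e_1, …, e_2. These are linearly independent, so all 2 columns are pivots and rank(I_2) = 2.
The 9×7 zero matrix has every entry zero, so every row is the zero row and there are no pivots; rank(0) = 0.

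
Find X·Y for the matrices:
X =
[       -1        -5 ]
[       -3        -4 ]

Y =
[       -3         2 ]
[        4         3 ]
XY =
[      -17       -17 ]
[       -7       -18 ]

Matrix multiplication: (XY)[i][j] = sum over k of X[i][k] * Y[k][j].
  (XY)[0][0] = (-1)*(-3) + (-5)*(4) = -17
  (XY)[0][1] = (-1)*(2) + (-5)*(3) = -17
  (XY)[1][0] = (-3)*(-3) + (-4)*(4) = -7
  (XY)[1][1] = (-3)*(2) + (-4)*(3) = -18
XY =
[      -17       -17 ]
[       -7       -18 ]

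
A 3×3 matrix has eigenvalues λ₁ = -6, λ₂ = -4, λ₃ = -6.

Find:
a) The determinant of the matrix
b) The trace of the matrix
det = -144, trace = -16

Two standard eigenvalue identities:
- det(A) equals the product of the eigenvalues (counted with multiplicity).
- trace(A) equals the sum of the eigenvalues.
det(A) = (-6)*(-4)*(-6) = -144.
trace(A) = -6 - 4 - 6 = -16.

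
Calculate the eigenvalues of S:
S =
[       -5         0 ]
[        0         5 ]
λ = -5, 5

Solve det(S - λI) = 0. For a 2×2 matrix the characteristic equation is λ² - (trace)λ + det = 0.
trace(S) = a + d = -5 + 5 = 0.
det(S) = a*d - b*c = (-5)*(5) - (0)*(0) = -25 - 0 = -25.
Characteristic equation: λ² - (0)λ + (-25) = 0.
Discriminant = (0)² - 4*(-25) = 0 + 100 = 100.
λ = (0 ± √100) / 2 = (0 ± 10) / 2 = -5, 5.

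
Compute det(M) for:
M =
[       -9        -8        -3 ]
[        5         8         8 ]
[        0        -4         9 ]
det(M) = -516

Expand along row 0 (cofactor expansion): det(M) = a*(e*i - f*h) - b*(d*i - f*g) + c*(d*h - e*g), where the 3×3 is [[a, b, c], [d, e, f], [g, h, i]].
Minor M_00 = (8)*(9) - (8)*(-4) = 72 + 32 = 104.
Minor M_01 = (5)*(9) - (8)*(0) = 45 - 0 = 45.
Minor M_02 = (5)*(-4) - (8)*(0) = -20 - 0 = -20.
det(M) = (-9)*(104) - (-8)*(45) + (-3)*(-20) = -936 + 360 + 60 = -516.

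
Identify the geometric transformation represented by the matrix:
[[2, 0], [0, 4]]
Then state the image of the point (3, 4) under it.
non-uniform scaling by (2, 4); image of (3, 4) is (6, 16)

This is diagonal with distinct entries, so it scales the x-axis by 2 and the y-axis by 4.
The matrix [[2, 0], [0, 4]] represents: non-uniform scaling by (2, 4).
Applying it to (3, 4): [2·3 + 0·4, 0·3 + 4·4] = (6, 16).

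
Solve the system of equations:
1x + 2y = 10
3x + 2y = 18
x = 4, y = 3

Use elimination (row reduction):
Equation 1: 1x + 2y = 10.
Equation 2: 3x + 2y = 18.
Multiply Eq1 by 3 and Eq2 by 1: 3x + 6y = 30;  3x + 2y = 18.
Subtract: (-4)y = -12, so y = 3.
Back-substitute into Eq1: 1x + 2*(3) = 10, so x = 4.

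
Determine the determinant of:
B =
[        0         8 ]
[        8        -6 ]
det(B) = -64

For a 2×2 matrix [[a, b], [c, d]], det = a*d - b*c.
det(B) = (0)*(-6) - (8)*(8) = 0 - 64 = -64.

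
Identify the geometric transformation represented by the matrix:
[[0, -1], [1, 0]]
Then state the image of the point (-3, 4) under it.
rotation by 90° counterclockwise; image of (-3, 4) is (-4, -3)

This matches the form [[cos θ, -sin θ], [sin θ, cos θ]] of a rotation matrix; reading off cos θ and sin θ gives the angle.
The matrix [[0, -1], [1, 0]] represents: rotation by 90° counterclockwise.
Applying it to (-3, 4): [0·-3 + -1·4, 1·-3 + 0·4] = (-4, -3).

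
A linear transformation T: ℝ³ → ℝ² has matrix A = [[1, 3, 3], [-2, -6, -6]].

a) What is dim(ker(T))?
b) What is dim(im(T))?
dim(ker) = 2, dim(im) = 1

Observe that row 2 = -2 × row 1 (so the rows are linearly dependent).
Thus rank(A) = 1 (only one linearly independent row).
dim(im(T)) = rank(A) = 1.
By the rank-nullity theorem applied to T: ℝ³ → ℝ², rank(A) + nullity(A) = 3 (the domain dimension), so dim(ker(T)) = 3 - 1 = 2.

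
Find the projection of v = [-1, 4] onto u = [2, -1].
[-12/5, 6/5]

The projection of v onto u is proj_u(v) = ((v·u) / (u·u)) · u.
v·u = (-1)*(2) + (4)*(-1) = -6.
u·u = (2)*(2) + (-1)*(-1) = 5.
coefficient = -6 / 5 = -6/5.
proj_u(v) = -6/5 · [2, -1] = [-12/5, 6/5].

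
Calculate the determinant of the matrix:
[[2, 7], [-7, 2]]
53

For a 2×2 matrix [[a, b], [c, d]], det = ad - bc
det = (2)(2) - (7)(-7) = 4 - -49 = 53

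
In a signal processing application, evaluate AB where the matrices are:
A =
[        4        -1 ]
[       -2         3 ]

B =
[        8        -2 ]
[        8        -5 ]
AB =
[       24        -3 ]
[        8       -11 ]

Matrix multiplication: (AB)[i][j] = sum over k of A[i][k] * B[k][j].
  (AB)[0][0] = (4)*(8) + (-1)*(8) = 24
  (AB)[0][1] = (4)*(-2) + (-1)*(-5) = -3
  (AB)[1][0] = (-2)*(8) + (3)*(8) = 8
  (AB)[1][1] = (-2)*(-2) + (3)*(-5) = -11
AB =
[       24        -3 ]
[        8       -11 ]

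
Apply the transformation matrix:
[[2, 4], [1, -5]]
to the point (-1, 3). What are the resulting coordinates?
(10, -16)

Matrix multiplication:
[[2, 4], [1, -5]] × [-1, 3]ᵀ
= [2×-1 + 4×3, 1×-1 + -5×3]ᵀ
= [10.0000, -16.0000]ᵀ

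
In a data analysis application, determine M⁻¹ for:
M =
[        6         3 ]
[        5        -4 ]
det(M) = -39
M⁻¹ =
[     4/39      1/13 ]
[     5/39     -2/13 ]

For a 2×2 matrix M = [[a, b], [c, d]] with det(M) ≠ 0, M⁻¹ = (1/det(M)) * [[d, -b], [-c, a]].
det(M) = (6)*(-4) - (3)*(5) = -24 - 15 = -39.
M⁻¹ = (1/-39) * [[-4, -3], [-5, 6]].
Dividing each entry by -39 and reducing:
M⁻¹ =
[     4/39      1/13 ]
[     5/39     -2/13 ]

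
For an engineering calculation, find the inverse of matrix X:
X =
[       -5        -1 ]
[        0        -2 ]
det(X) = 10
X⁻¹ =
[     -1/5      1/10 ]
[        0      -1/2 ]

For a 2×2 matrix X = [[a, b], [c, d]] with det(X) ≠ 0, X⁻¹ = (1/det(X)) * [[d, -b], [-c, a]].
det(X) = (-5)*(-2) - (-1)*(0) = 10 - 0 = 10.
X⁻¹ = (1/10) * [[-2, 1], [0, -5]].
Dividing each entry by 10 and reducing:
X⁻¹ =
[     -1/5      1/10 ]
[        0      -1/2 ]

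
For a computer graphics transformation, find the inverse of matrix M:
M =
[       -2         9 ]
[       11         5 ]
det(M) = -109
M⁻¹ =
[   -5/109     9/109 ]
[   11/109     2/109 ]

For a 2×2 matrix M = [[a, b], [c, d]] with det(M) ≠ 0, M⁻¹ = (1/det(M)) * [[d, -b], [-c, a]].
det(M) = (-2)*(5) - (9)*(11) = -10 - 99 = -109.
M⁻¹ = (1/-109) * [[5, -9], [-11, -2]].
Dividing each entry by -109 and reducing:
M⁻¹ =
[   -5/109     9/109 ]
[   11/109     2/109 ]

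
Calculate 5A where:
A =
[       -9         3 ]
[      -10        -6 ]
5A =
[      -45        15 ]
[      -50       -30 ]

Scalar multiplication is elementwise: (5A)[i][j] = 5 * A[i][j].
  (5A)[0][0] = 5 * (-9) = -45
  (5A)[0][1] = 5 * (3) = 15
  (5A)[1][0] = 5 * (-10) = -50
  (5A)[1][1] = 5 * (-6) = -30
5A =
[      -45        15 ]
[      -50       -30 ]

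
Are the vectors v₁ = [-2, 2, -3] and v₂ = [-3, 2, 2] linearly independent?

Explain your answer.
Yes, linearly independent

Two vectors are linearly dependent iff one is a scalar multiple of the other.
No single scalar k satisfies v₂ = k·v₁ (the ratios of corresponding entries disagree), so v₁ and v₂ are linearly independent.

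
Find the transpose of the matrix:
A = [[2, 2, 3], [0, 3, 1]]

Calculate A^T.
[[2, 0], [2, 3], [3, 1]]

The transpose sends entry (i,j) to (j,i); rows become columns.
Row 0 of A: [2, 2, 3] -> column 0 of A^T.
Row 1 of A: [0, 3, 1] -> column 1 of A^T.
A^T = [[2, 0], [2, 3], [3, 1]]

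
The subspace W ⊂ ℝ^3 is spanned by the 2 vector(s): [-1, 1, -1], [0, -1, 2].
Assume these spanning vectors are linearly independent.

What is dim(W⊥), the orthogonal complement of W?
dim(W⊥) = 1

For any subspace W of ℝ^n, dim(W) + dim(W⊥) = n (the whole-space dimension).
Here the given 2 vectors are linearly independent, so dim(W) = 2.
Thus dim(W⊥) = n - dim(W) = 3 - 2 = 1.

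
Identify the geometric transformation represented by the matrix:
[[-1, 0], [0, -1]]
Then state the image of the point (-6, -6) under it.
rotation by 180° (or reflection through origin); image of (-6, -6) is (6, 6)

This matches the form [[cos θ, -sin θ], [sin θ, cos θ]] of a rotation matrix; reading off cos θ and sin θ gives the angle.
The matrix [[-1, 0], [0, -1]] represents: rotation by 180° (or reflection through origin).
Applying it to (-6, -6): [-1·-6 + 0·-6, 0·-6 + -1·-6] = (6, 6).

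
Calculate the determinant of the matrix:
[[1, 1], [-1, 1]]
2

For a 2×2 matrix [[a, b], [c, d]], det = ad - bc
det = (1)(1) - (1)(-1) = 1 - -1 = 2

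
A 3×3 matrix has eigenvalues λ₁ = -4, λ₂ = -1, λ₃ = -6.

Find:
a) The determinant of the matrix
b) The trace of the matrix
det = -24, trace = -11

Two standard eigenvalue identities:
- det(A) equals the product of the eigenvalues (counted with multiplicity).
- trace(A) equals the sum of the eigenvalues.
det(A) = (-4)*(-1)*(-6) = -24.
trace(A) = -4 - 1 - 6 = -11.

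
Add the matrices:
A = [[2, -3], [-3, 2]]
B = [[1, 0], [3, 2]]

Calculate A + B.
[[3, -3], [0, 4]]

Add corresponding elements:
(2)+(1)=3
(-3)+(0)=-3
(-3)+(3)=0
(2)+(2)=4
A + B = [[3, -3], [0, 4]]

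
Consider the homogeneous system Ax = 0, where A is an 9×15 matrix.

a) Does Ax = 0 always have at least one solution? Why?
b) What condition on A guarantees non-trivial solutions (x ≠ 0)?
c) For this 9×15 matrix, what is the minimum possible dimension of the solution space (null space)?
a) Yes, x = 0 is always a solution. b) When A has linearly dependent columns (rank < n). c) Minimum nullity = 6.

a) x = 0 satisfies A·0 = 0, so the zero vector is always a solution.
b) Non-trivial solutions exist iff the columns of A are linearly dependent, equivalently rank(A) < n (the number of columns).
c) By rank-nullity, rank(A) + nullity(A) = n = 15. Since A has only 9 rows, rank(A) ≤ 9, so nullity(A) ≥ 15 - 9 = 6.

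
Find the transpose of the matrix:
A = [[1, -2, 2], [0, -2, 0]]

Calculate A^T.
[[1, 0], [-2, -2], [2, 0]]

The transpose sends entry (i,j) to (j,i); rows become columns.
Row 0 of A: [1, -2, 2] -> column 0 of A^T.
Row 1 of A: [0, -2, 0] -> column 1 of A^T.
A^T = [[1, 0], [-2, -2], [2, 0]]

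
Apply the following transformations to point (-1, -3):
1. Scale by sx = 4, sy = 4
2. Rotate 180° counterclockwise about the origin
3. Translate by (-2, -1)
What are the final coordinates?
(2, 11)

Step 1: Scale → (-4, -12)
Step 2: Rotate 180° → (4, 12)
Step 3: Translate → (2, 11)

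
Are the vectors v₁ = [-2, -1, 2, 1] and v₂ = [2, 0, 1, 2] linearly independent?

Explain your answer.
Yes, linearly independent

Two vectors are linearly dependent iff one is a scalar multiple of the other.
No single scalar k satisfies v₂ = k·v₁ (the ratios of corresponding entries disagree), so v₁ and v₂ are linearly independent.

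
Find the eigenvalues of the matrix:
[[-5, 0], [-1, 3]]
λ = -5 and λ = 3

Characteristic equation: det(A - λI) = 0
λ² - (trace)λ + (det) = 0
λ² - (-2)λ + (-15) = 0
λ² + 2λ - 15 = 0
Solving: λ = -5, 3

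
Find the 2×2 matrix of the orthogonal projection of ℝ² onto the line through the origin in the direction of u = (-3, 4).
[[9/25, -12/25], [-12/25, 16/25]]

The orthogonal projection onto the line spanned by a nonzero vector u = (a, b) has matrix P = (u uᵀ) / (uᵀ u) = (1/(a² + b²)) · [[a², ab], [ab, b²]].
Here u = (-3, 4), so a² + b² = 9 + 16 = 25.
P = (1/25) · [[9, -12], [-12, 16]] = [[9/25, -12/25], [-12/25, 16/25]].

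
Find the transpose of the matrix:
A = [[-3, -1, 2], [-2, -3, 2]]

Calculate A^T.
[[-3, -2], [-1, -3], [2, 2]]

The transpose sends entry (i,j) to (j,i); rows become columns.
Row 0 of A: [-3, -1, 2] -> column 0 of A^T.
Row 1 of A: [-2, -3, 2] -> column 1 of A^T.
A^T = [[-3, -2], [-1, -3], [2, 2]]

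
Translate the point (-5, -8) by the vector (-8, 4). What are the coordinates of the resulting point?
(-13, -4)

Translation by (-8, 4):
x' = -5 + -8 = -13
y' = -8 + 4 = -4
Homogeneous matrix: [[1, 0, -8], [0, 1, 4], [0, 0, 1]]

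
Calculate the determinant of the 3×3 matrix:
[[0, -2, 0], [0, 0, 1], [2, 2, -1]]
-4

Expansion along first row:
det = 0·det([[0,1],[2,-1]]) - -2·det([[0,1],[2,-1]]) + 0·det([[0,0],[2,2]])
    = 0·(0·-1 - 1·2) - -2·(0·-1 - 1·2) + 0·(0·2 - 0·2)
    = 0·-2 - -2·-2 + 0·0
    = 0 + -4 + 0 = -4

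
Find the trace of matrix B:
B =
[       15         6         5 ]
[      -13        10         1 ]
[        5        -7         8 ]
tr(B) = 15 + 10 + 8 = 33

The trace of a square matrix is the sum of its diagonal entries.
Diagonal entries of B: B[0][0] = 15, B[1][1] = 10, B[2][2] = 8.
tr(B) = 15 + 10 + 8 = 33.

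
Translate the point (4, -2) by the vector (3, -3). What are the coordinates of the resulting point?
(7, -5)

Translation by (3, -3):
x' = 4 + 3 = 7
y' = -2 + -3 = -5
Homogeneous matrix: [[1, 0, 3], [0, 1, -3], [0, 0, 1]]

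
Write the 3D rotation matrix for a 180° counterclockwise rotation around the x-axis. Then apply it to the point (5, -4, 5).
R = [[1, 0, 0], [0, -1, 0], [0, 0, -1]]; R·(5, -4, 5) = (5, 4, -5)

Rotation matrix for 180° around x-axis:
cos(180°) = -1, sin(180°) = 0
R = [[1, 0, 0], [0, -1, 0], [0, 0, -1]]
Apply to (5, -4, 5): R·[5, -4, 5]ᵀ = (5, 4, -5)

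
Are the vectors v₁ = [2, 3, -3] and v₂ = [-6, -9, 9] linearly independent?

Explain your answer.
No, linearly dependent (v₂ = -3·v₁)

Check whether there is a scalar k with v₂ = k·v₁.
Comparing components, k = -3 satisfies -3·[2, 3, -3] = [-6, -9, 9].
Since v₂ is a scalar multiple of v₁, the two vectors are linearly dependent.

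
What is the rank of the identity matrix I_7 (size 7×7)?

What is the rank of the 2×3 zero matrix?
rank(I_7) = 7, rank(0) = 0

The identity I_7 has 7 columns that are the standard basis vectors e_1, …, e_7. These are linearly independent, so all 7 columns are pivots and rank(I_7) = 7.
The 2×3 zero matrix has every entry zero, so every row is the zero row and there are no pivots; rank(0) = 0.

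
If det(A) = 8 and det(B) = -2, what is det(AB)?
-16

Use the multiplicative property of determinants: det(AB) = det(A)*det(B).
det(AB) = (8)*(-2) = -16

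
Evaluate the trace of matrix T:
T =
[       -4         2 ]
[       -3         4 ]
tr(T) = -4 + 4 = 0

The trace of a square matrix is the sum of its diagonal entries.
Diagonal entries of T: T[0][0] = -4, T[1][1] = 4.
tr(T) = -4 + 4 = 0.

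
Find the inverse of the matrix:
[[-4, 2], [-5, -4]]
[[-2/13, -1/13], [5/26, -2/13]]

For [[a,b],[c,d]], inverse = (1/det)·[[d,-b],[-c,a]]
det = -4·-4 - 2·-5 = 26
Inverse = (1/26)·[[-4, -2], [5, -4]]
        = [[-2/13, -1/13], [5/26, -2/13]]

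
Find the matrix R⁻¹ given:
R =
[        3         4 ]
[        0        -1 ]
det(R) = -3
R⁻¹ =
[      1/3       4/3 ]
[        0        -1 ]

For a 2×2 matrix R = [[a, b], [c, d]] with det(R) ≠ 0, R⁻¹ = (1/det(R)) * [[d, -b], [-c, a]].
det(R) = (3)*(-1) - (4)*(0) = -3 - 0 = -3.
R⁻¹ = (1/-3) * [[-1, -4], [0, 3]].
Dividing each entry by -3 and reducing:
R⁻¹ =
[      1/3       4/3 ]
[        0        -1 ]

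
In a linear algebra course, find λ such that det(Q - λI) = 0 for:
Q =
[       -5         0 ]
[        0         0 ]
λ = -5, 0

Solve det(Q - λI) = 0. For a 2×2 matrix the characteristic equation is λ² - (trace)λ + det = 0.
trace(Q) = a + d = -5 + 0 = -5.
det(Q) = a*d - b*c = (-5)*(0) - (0)*(0) = 0 - 0 = 0.
Characteristic equation: λ² - (-5)λ + (0) = 0.
Discriminant = (-5)² - 4*(0) = 25 - 0 = 25.
λ = (-5 ± √25) / 2 = (-5 ± 5) / 2 = -5, 0.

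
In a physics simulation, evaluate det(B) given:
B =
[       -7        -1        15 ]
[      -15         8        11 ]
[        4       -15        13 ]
det(B) = 773

Expand along row 0 (cofactor expansion): det(B) = a*(e*i - f*h) - b*(d*i - f*g) + c*(d*h - e*g), where the 3×3 is [[a, b, c], [d, e, f], [g, h, i]].
Minor M_00 = (8)*(13) - (11)*(-15) = 104 + 165 = 269.
Minor M_01 = (-15)*(13) - (11)*(4) = -195 - 44 = -239.
Minor M_02 = (-15)*(-15) - (8)*(4) = 225 - 32 = 193.
det(B) = (-7)*(269) - (-1)*(-239) + (15)*(193) = -1883 - 239 + 2895 = 773.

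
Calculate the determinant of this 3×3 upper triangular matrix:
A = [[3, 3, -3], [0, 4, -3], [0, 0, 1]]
12

The determinant of a triangular matrix is the product of its diagonal entries (the off-diagonal entries above the diagonal do not affect it).
det(A) = (3) * (4) * (1) = 12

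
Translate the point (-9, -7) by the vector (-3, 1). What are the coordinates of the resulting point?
(-12, -6)

Translation by (-3, 1):
x' = -9 + -3 = -12
y' = -7 + 1 = -6
Homogeneous matrix: [[1, 0, -3], [0, 1, 1], [0, 0, 1]]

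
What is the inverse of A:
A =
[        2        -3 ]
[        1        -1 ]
det(A) = 1
A⁻¹ =
[       -1         3 ]
[       -1         2 ]

For a 2×2 matrix A = [[a, b], [c, d]] with det(A) ≠ 0, A⁻¹ = (1/det(A)) * [[d, -b], [-c, a]].
det(A) = (2)*(-1) - (-3)*(1) = -2 + 3 = 1.
A⁻¹ = (1/1) * [[-1, 3], [-1, 2]].
Dividing each entry by 1 and reducing:
A⁻¹ =
[       -1         3 ]
[       -1         2 ]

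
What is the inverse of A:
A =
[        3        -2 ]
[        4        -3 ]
det(A) = -1
A⁻¹ =
[        3        -2 ]
[        4        -3 ]

For a 2×2 matrix A = [[a, b], [c, d]] with det(A) ≠ 0, A⁻¹ = (1/det(A)) * [[d, -b], [-c, a]].
det(A) = (3)*(-3) - (-2)*(4) = -9 + 8 = -1.
A⁻¹ = (1/-1) * [[-3, 2], [-4, 3]].
Dividing each entry by -1 and reducing:
A⁻¹ =
[        3        -2 ]
[        4        -3 ]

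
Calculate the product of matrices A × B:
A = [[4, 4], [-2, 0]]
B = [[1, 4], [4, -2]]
[[20, 8], [-2, -8]]

Matrix multiplication:
C[0][0] = 4×1 + 4×4 = 20
C[0][1] = 4×4 + 4×-2 = 8
C[1][0] = -2×1 + 0×4 = -2
C[1][1] = -2×4 + 0×-2 = -8
Result: [[20, 8], [-2, -8]]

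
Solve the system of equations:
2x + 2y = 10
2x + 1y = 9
x = 4, y = 1

Use elimination (row reduction):
Equation 1: 2x + 2y = 10.
Equation 2: 2x + 1y = 9.
Multiply Eq1 by 2 and Eq2 by 2: 4x + 4y = 20;  4x + 2y = 18.
Subtract: (-2)y = -2, so y = 1.
Back-substitute into Eq1: 2x + 2*(1) = 10, so x = 4.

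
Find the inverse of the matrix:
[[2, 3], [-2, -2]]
[[-1, -3/2], [1, 1]]

For [[a,b],[c,d]], inverse = (1/det)·[[d,-b],[-c,a]]
det = 2·-2 - 3·-2 = 2
Inverse = (1/2)·[[-2, -3], [2, 2]]
        = [[-1, -3/2], [1, 1]]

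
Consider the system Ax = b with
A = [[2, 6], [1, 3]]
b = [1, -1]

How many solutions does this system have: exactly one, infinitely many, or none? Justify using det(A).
No solution

det(A) = (2)*(3) - (6)*(1) = 0, so A is singular.
The column space of A is span(column 1) = span([2, 1]).
b = [1, -1] is not a scalar multiple of column 1, so b ∉ column space and the system is inconsistent — no solution.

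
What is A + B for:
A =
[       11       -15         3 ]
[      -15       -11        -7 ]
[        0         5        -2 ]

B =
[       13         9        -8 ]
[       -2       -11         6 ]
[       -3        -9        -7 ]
A + B =
[       24        -6        -5 ]
[      -17       -22        -1 ]
[       -3        -4        -9 ]

Matrix addition is elementwise: (A+B)[i][j] = A[i][j] + B[i][j].
  (A+B)[0][0] = (11) + (13) = 24
  (A+B)[0][1] = (-15) + (9) = -6
  (A+B)[0][2] = (3) + (-8) = -5
  (A+B)[1][0] = (-15) + (-2) = -17
  (A+B)[1][1] = (-11) + (-11) = -22
  (A+B)[1][2] = (-7) + (6) = -1
  (A+B)[2][0] = (0) + (-3) = -3
  (A+B)[2][1] = (5) + (-9) = -4
  (A+B)[2][2] = (-2) + (-7) = -9
A + B =
[       24        -6        -5 ]
[      -17       -22        -1 ]
[       -3        -4        -9 ]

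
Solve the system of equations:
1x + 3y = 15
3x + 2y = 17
x = 3, y = 4

Use elimination (row reduction):
Equation 1: 1x + 3y = 15.
Equation 2: 3x + 2y = 17.
Multiply Eq1 by 3 and Eq2 by 1: 3x + 9y = 45;  3x + 2y = 17.
Subtract: (-7)y = -28, so y = 4.
Back-substitute into Eq1: 1x + 3*(4) = 15, so x = 3.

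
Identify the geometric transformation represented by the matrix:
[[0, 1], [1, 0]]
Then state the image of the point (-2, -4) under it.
reflection across the line y = x; image of (-2, -4) is (-4, -2)

This is a symmetric orthogonal matrix with determinant -1, which characterizes a reflection in ℝ².
The matrix [[0, 1], [1, 0]] represents: reflection across the line y = x.
Applying it to (-2, -4): [0·-2 + 1·-4, 1·-2 + 0·-4] = (-4, -2).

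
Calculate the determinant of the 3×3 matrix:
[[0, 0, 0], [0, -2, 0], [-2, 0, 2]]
0

Expansion along first row:
det = 0·det([[-2,0],[0,2]]) - 0·det([[0,0],[-2,2]]) + 0·det([[0,-2],[-2,0]])
    = 0·(-2·2 - 0·0) - 0·(0·2 - 0·-2) + 0·(0·0 - -2·-2)
    = 0·-4 - 0·0 + 0·-4
    = 0 + 0 + 0 = 0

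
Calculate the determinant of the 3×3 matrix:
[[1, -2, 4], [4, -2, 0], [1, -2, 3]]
-6

Expansion along first row:
det = 1·det([[-2,0],[-2,3]]) - -2·det([[4,0],[1,3]]) + 4·det([[4,-2],[1,-2]])
    = 1·(-2·3 - 0·-2) - -2·(4·3 - 0·1) + 4·(4·-2 - -2·1)
    = 1·-6 - -2·12 + 4·-6
    = -6 + 24 + -24 = -6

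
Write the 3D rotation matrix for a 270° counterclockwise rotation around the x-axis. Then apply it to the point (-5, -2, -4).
R = [[1, 0, 0], [0, 0, 1], [0, -1, 0]]; R·(-5, -2, -4) = (-5, -4, 2)

Rotation matrix for 270° around x-axis:
cos(270°) = 0, sin(270°) = -1
R = [[1, 0, 0], [0, 0, 1], [0, -1, 0]]
Apply to (-5, -2, -4): R·[-5, -2, -4]ᵀ = (-5, -4, 2)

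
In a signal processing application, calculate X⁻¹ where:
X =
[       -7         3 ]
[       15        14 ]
det(X) = -143
X⁻¹ =
[  -14/143     3/143 ]
[   15/143     7/143 ]

For a 2×2 matrix X = [[a, b], [c, d]] with det(X) ≠ 0, X⁻¹ = (1/det(X)) * [[d, -b], [-c, a]].
det(X) = (-7)*(14) - (3)*(15) = -98 - 45 = -143.
X⁻¹ = (1/-143) * [[14, -3], [-15, -7]].
Dividing each entry by -143 and reducing:
X⁻¹ =
[  -14/143     3/143 ]
[   15/143     7/143 ]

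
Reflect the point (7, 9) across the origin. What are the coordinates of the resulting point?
(-7, -9)

Reflection across origin: (7, 9) → (-7, -9)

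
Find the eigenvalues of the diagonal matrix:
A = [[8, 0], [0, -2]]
λ₁ = 8, λ₂ = -2

The characteristic polynomial of A is det(A - λI) = (8 - λ)(-2 - λ) = 0.
The roots are λ = 8 and λ = -2, so the eigenvalues are the diagonal entries.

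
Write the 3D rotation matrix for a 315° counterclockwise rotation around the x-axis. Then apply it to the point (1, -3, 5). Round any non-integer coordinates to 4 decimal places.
R = [[1, 0, 0], [0, √2/2, √2/2], [0, -√2/2, √2/2]]; R·(1, -3, 5) = (1.0000, 1.4142, 5.6569)

Rotation matrix for 315° around x-axis:
cos(315°) = √2/2, sin(315°) = -√2/2
R = [[1, 0, 0], [0, √2/2, √2/2], [0, -√2/2, √2/2]]
Apply to (1, -3, 5): R·[1, -3, 5]ᵀ = (1.0000, 1.4142, 5.6569)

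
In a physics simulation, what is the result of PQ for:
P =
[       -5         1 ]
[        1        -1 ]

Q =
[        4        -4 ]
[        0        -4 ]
PQ =
[      -20        16 ]
[        4         0 ]

Matrix multiplication: (PQ)[i][j] = sum over k of P[i][k] * Q[k][j].
  (PQ)[0][0] = (-5)*(4) + (1)*(0) = -20
  (PQ)[0][1] = (-5)*(-4) + (1)*(-4) = 16
  (PQ)[1][0] = (1)*(4) + (-1)*(0) = 4
  (PQ)[1][1] = (1)*(-4) + (-1)*(-4) = 0
PQ =
[      -20        16 ]
[        4         0 ]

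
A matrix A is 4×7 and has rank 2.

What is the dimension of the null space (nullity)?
5

The rank-nullity theorem for an m×n matrix states:
rank(A) + nullity(A) = n (the number of columns).
Here n = 7 and rank(A) = 2, so nullity(A) = 7 - 2 = 5.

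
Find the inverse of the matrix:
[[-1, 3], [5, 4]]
[[-4/19, 3/19], [5/19, 1/19]]

For [[a,b],[c,d]], inverse = (1/det)·[[d,-b],[-c,a]]
det = -1·4 - 3·5 = -19
Inverse = (1/-19)·[[4, -3], [-5, -1]]
        = [[-4/19, 3/19], [5/19, 1/19]]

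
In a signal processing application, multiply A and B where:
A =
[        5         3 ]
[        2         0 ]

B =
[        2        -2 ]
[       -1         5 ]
AB =
[        7         5 ]
[        4        -4 ]

Matrix multiplication: (AB)[i][j] = sum over k of A[i][k] * B[k][j].
  (AB)[0][0] = (5)*(2) + (3)*(-1) = 7
  (AB)[0][1] = (5)*(-2) + (3)*(5) = 5
  (AB)[1][0] = (2)*(2) + (0)*(-1) = 4
  (AB)[1][1] = (2)*(-2) + (0)*(5) = -4
AB =
[        7         5 ]
[        4        -4 ]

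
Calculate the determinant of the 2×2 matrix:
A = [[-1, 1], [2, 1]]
-3

For A = [[a, b], [c, d]], det(A) = a*d - b*c.
det(A) = (-1)*(1) - (1)*(2) = -1 - 2 = -3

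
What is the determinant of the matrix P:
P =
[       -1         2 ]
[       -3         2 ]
det(P) = 4

For a 2×2 matrix [[a, b], [c, d]], det = a*d - b*c.
det(P) = (-1)*(2) - (2)*(-3) = -2 + 6 = 4.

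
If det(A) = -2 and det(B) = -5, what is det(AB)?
10

Use the multiplicative property of determinants: det(AB) = det(A)*det(B).
det(AB) = (-2)*(-5) = 10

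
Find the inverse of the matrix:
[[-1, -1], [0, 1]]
[[-1, -1], [0, 1]]

For [[a,b],[c,d]], inverse = (1/det)·[[d,-b],[-c,a]]
det = -1·1 - -1·0 = -1
Inverse = (1/-1)·[[1, 1], [0, -1]]
        = [[-1, -1], [0, 1]]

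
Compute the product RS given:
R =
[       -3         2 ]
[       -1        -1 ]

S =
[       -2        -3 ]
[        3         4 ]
RS =
[       12        17 ]
[       -1        -1 ]

Matrix multiplication: (RS)[i][j] = sum over k of R[i][k] * S[k][j].
  (RS)[0][0] = (-3)*(-2) + (2)*(3) = 12
  (RS)[0][1] = (-3)*(-3) + (2)*(4) = 17
  (RS)[1][0] = (-1)*(-2) + (-1)*(3) = -1
  (RS)[1][1] = (-1)*(-3) + (-1)*(4) = -1
RS =
[       12        17 ]
[       -1        -1 ]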